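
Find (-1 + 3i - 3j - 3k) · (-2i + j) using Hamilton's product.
9 + 5i + 5j - 3k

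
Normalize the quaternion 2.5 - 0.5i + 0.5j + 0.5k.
0.9449 - 0.189i + 0.189j + 0.189k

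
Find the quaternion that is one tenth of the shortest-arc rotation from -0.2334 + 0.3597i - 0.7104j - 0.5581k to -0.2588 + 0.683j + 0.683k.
-0.1851 + 0.328i - 0.7208j - 0.5819k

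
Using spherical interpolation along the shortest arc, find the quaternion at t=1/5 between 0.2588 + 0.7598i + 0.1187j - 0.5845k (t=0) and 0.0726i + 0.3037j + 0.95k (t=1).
0.2234 + 0.6382i + 0.0284j - 0.7362k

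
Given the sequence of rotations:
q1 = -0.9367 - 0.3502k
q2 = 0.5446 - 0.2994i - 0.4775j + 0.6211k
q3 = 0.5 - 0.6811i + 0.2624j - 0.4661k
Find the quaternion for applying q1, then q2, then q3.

q2 · q1 = -0.2926 + 0.4477i + 0.3424j - 0.7725k
q3 · q2 · q1 = -0.2913 + 0.38i - 0.6404j - 0.6006k
-0.2913 + 0.38i - 0.6404j - 0.6006k


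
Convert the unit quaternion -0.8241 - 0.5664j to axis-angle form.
axis = (0, -1, 0), θ = 291°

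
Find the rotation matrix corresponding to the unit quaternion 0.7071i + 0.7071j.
[[0, 1, 0], [1, 0, 0], [0, 0, -1]]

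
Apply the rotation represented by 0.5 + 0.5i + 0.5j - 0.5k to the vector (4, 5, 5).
(5, -5, -4)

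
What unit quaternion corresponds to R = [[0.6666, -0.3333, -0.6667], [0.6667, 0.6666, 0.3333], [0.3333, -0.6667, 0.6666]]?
0.866 - 0.2887i - 0.2887j + 0.2887k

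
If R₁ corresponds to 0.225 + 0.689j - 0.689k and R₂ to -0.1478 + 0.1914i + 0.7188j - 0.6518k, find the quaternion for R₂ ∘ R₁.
-0.9776 - 0.0031i + 0.1918j + 0.0871k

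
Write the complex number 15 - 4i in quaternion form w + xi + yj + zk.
15 - 4i + 0j + 0k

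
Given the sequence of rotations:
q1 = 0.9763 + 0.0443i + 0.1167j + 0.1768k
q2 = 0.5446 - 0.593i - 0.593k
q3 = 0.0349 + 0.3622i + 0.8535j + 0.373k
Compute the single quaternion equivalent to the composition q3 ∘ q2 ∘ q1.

q2 · q1 = 0.6628 - 0.4856i + 0.1421j - 0.5519k
q3 · q2 · q1 = 0.2836 - 0.3009i + 0.5894j + 0.6939k
0.2836 - 0.3009i + 0.5894j + 0.6939k


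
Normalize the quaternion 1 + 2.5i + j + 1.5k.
0.3086 + 0.7715i + 0.3086j + 0.4629k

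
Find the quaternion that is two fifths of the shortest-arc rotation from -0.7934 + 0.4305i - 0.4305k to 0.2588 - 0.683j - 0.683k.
-0.4734 + 0.3356i - 0.3831j - 0.7187k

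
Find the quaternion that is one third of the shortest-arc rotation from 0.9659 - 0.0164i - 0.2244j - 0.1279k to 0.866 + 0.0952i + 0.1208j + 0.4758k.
0.9898 + 0.0229i - 0.1137j + 0.0821k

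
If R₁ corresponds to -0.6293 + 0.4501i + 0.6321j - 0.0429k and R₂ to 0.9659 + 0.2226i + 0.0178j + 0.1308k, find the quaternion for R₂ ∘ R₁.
-0.7137 + 0.2112i + 0.6678j + 0.0089k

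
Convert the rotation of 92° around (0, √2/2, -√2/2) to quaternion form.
0.6947 + 0.5087j - 0.5087k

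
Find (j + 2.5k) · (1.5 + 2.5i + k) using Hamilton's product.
-2.5 + i + 7.75j + 1.25k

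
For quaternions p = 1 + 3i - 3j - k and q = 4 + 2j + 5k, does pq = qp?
No: pq = 15 - i - 25j + 7k ≠ 15 + 25i + 5j - 5k = qp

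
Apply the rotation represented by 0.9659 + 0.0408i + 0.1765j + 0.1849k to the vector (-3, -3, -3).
(-2.648, -3.859, -2.258)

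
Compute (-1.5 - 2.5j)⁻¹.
-0.1765 + 0.2941j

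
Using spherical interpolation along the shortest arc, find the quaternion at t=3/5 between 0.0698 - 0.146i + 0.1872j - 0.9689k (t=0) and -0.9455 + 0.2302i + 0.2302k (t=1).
0.7127 - 0.2385i + 0.0943j - 0.6529k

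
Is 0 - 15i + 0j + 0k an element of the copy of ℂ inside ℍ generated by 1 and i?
Yes. The quaternion -15i has j- and k-coefficients y = z = 0, so it lies in the complex subalgebra spanned by 1 and i.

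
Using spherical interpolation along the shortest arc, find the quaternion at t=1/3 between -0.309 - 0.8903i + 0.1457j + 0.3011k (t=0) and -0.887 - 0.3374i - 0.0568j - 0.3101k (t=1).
-0.585 - 0.8001i + 0.0862j + 0.1012k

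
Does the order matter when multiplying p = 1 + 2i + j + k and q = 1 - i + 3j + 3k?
Yes: pq = -3 + i - 3j + 11k ≠ -3 + i + 11j - 3k = qp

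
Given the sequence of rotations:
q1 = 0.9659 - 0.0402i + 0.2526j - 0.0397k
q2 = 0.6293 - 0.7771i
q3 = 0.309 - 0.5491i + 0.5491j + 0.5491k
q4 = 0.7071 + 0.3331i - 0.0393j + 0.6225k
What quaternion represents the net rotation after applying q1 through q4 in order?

q2 · q1 = 0.5766 - 0.7759i + 0.1281j - 0.2213k
q3 · q2 · q1 = -0.1967 - 0.7482i - 0.1914j + 0.6039k
q4 · q3 · q2 · q1 = -0.2733 - 0.4992i - 0.7945j + 0.2114k
-0.2733 - 0.4992i - 0.7945j + 0.2114k


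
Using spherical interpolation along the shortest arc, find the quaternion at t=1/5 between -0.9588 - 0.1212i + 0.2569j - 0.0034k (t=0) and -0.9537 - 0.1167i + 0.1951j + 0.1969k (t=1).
-0.9612 - 0.1207i + 0.2454j + 0.0369k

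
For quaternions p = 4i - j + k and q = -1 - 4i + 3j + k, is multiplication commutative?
No: pq = 18 - 8i - 7j + 7k ≠ 18 + 9j - 9k = qp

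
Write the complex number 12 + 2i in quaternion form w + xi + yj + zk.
12 + 2i + 0j + 0k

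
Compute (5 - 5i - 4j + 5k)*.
5 + 5i + 4j - 5k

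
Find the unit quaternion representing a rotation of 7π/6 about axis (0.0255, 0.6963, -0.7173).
-0.2588 + 0.0246i + 0.6726j - 0.6929k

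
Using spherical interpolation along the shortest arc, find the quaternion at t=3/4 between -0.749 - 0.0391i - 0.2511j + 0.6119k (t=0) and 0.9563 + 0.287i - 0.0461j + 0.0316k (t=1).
-0.9602 - 0.2367i - 0.0333j + 0.1446k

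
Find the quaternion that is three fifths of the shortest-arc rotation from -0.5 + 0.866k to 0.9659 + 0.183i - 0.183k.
-0.854 - 0.1195i + 0.5063k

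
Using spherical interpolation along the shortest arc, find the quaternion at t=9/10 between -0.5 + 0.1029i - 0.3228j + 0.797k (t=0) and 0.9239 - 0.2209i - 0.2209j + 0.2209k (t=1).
-0.9541 + 0.2258i + 0.1677j - 0.1029k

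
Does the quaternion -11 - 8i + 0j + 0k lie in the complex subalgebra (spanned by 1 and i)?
Yes. The quaternion -11 - 8i has j- and k-coefficients y = z = 0, so it lies in the complex subalgebra spanned by 1 and i.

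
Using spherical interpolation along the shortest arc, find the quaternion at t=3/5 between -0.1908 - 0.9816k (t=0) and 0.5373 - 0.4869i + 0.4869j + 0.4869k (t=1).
-0.4436 + 0.3231i - 0.3231j - 0.7709k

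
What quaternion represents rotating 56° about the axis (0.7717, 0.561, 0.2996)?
0.8829 + 0.3623i + 0.2634j + 0.1407k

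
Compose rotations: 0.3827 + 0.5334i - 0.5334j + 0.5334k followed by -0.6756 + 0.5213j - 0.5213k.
0.2976 - 0.3604i + 0.2818j - 0.8379k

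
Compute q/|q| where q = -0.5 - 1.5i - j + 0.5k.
-0.2582 - 0.7746i - 0.5164j + 0.2582k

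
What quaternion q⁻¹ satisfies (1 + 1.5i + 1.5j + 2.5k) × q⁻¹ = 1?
0.0851 - 0.1277i - 0.1277j - 0.2128k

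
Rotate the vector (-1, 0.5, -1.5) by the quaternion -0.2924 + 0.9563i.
(-1, -1.253, 0.964)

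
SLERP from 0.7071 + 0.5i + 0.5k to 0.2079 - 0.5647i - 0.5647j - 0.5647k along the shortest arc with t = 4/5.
-0.005 + 0.6158i + 0.4914j + 0.6158k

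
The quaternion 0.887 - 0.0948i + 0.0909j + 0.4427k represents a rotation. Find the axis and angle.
axis = (-0.2053, 0.1969, 0.9587), θ = 55°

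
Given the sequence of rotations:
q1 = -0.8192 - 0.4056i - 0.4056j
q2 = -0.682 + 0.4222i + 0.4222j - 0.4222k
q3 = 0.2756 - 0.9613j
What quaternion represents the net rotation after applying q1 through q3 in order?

q2 · q1 = 0.9012 - 0.2405i + 0.102j + 0.3459k
q3 · q2 · q1 = 0.3464 - 0.3988i - 0.8382j - 0.1359k
0.3464 - 0.3988i - 0.8382j - 0.1359k


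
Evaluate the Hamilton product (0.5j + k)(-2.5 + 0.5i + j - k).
0.5 - 1.5i - 0.75j - 2.75k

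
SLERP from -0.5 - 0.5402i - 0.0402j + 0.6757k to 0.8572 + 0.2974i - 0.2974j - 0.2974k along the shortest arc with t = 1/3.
-0.6545 - 0.4825i + 0.0783j + 0.5768k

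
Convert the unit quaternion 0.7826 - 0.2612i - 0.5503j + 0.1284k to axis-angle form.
axis = (-0.4196, -0.884, 0.2063), θ = 77°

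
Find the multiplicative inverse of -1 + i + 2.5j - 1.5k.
-0.0952 - 0.0952i - 0.2381j + 0.1429k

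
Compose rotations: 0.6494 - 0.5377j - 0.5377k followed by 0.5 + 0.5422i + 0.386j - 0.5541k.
0.2343 - 0.1534i + 0.2734j - 0.9202k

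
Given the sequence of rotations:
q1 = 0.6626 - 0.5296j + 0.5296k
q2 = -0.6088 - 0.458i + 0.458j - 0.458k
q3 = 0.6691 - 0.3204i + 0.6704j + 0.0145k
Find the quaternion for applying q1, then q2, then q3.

q2 · q1 = 0.0817 - 0.3035i + 0.8684j - 0.3833k
q3 · q2 · q1 = -0.6192 - 0.4988i + 0.5086j - 0.3301k
-0.6192 - 0.4988i + 0.5086j - 0.3301k


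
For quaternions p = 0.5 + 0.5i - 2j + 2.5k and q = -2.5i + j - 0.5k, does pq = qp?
No: pq = 4.5 - 2.75i - 5.5j - 4.75k ≠ 4.5 + 0.25i + 6.5j + 4.25k = qp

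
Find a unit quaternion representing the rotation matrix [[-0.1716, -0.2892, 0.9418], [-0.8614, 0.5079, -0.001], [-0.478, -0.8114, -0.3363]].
0.5 - 0.4052i + 0.7099j - 0.2861k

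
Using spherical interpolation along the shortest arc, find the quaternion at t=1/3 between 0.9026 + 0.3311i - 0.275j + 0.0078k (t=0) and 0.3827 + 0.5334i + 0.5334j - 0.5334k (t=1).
0.8523 + 0.4762i + 0.0109j - 0.216k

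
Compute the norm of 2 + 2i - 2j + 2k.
4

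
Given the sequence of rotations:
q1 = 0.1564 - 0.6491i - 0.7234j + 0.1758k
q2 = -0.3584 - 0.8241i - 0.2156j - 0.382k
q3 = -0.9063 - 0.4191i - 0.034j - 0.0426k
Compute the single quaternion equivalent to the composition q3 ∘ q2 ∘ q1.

q2 · q1 = -0.6798 - 0.2105i + 0.6184j + 0.3335k
q3 · q2 · q1 = 0.5631 + 0.4907i - 0.3886j - 0.5396k
0.5631 + 0.4907i - 0.3886j - 0.5396k


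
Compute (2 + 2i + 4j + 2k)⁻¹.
0.0714 - 0.0714i - 0.1429j - 0.0714k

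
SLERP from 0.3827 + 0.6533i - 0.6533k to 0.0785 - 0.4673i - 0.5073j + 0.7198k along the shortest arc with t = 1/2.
0.1628 + 0.5998i + 0.2715j - 0.7349k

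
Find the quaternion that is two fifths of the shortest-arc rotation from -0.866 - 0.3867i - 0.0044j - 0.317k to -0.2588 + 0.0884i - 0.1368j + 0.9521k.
-0.5256 - 0.3478i + 0.0725j - 0.773k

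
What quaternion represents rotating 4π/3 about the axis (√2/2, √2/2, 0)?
-0.5 + 0.6124i + 0.6124j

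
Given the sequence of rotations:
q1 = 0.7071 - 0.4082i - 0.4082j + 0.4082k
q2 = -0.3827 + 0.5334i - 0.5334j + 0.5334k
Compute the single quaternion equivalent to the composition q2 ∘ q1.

q2 · q1 = -0.4883 + 0.5334i - 0.6564j - 0.2145k
-0.4883 + 0.5334i - 0.6564j - 0.2145k


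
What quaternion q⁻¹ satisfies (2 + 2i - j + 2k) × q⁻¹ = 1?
0.1538 - 0.1538i + 0.0769j - 0.1538k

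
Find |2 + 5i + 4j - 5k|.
√70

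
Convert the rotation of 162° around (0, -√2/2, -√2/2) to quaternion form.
0.1564 - 0.6984j - 0.6984k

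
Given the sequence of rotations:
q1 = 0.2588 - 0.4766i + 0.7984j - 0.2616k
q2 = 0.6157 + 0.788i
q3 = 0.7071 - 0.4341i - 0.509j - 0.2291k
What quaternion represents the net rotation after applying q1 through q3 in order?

q2 · q1 = 0.5349 - 0.0895i + 0.6977j + 0.4681k
q3 · q2 · q1 = 0.8017 - 0.3739i + 0.4448j - 0.14k
0.8017 - 0.3739i + 0.4448j - 0.14k


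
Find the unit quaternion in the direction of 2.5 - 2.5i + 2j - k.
0.5976 - 0.5976i + 0.4781j - 0.239k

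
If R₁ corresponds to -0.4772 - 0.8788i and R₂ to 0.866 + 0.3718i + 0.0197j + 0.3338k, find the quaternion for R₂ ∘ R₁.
-0.0865 - 0.9385i - 0.3027j - 0.142k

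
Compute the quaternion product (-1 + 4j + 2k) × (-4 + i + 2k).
7i - 14j - 14k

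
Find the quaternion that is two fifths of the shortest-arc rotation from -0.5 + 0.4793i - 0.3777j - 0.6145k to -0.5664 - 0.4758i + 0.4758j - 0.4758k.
-0.6837 + 0.1057i - 0.0289j - 0.7214k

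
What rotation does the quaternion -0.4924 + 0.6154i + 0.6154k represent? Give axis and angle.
axis = (√2/2, 0, √2/2), θ = 239°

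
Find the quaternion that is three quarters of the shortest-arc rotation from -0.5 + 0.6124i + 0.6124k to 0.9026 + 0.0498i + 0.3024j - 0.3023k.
-0.8654 + 0.1356i - 0.2419j + 0.4173k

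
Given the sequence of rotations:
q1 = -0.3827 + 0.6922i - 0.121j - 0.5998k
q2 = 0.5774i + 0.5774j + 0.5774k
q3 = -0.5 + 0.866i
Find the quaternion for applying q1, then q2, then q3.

q2 · q1 = 0.0165 - 0.4974i + 0.525j - 0.6905k
q3 · q2 · q1 = 0.4225 + 0.263i + 0.3355j + 0.7999k
0.4225 + 0.263i + 0.3355j + 0.7999k


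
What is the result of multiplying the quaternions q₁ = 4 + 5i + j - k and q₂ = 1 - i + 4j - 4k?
1 + i + 38j + 4k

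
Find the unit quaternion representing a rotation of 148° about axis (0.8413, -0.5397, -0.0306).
0.2756 + 0.8087i - 0.5188j - 0.0294k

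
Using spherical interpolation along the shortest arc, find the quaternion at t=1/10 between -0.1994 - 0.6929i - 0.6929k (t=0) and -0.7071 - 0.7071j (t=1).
-0.2951 - 0.6718i - 0.1017j - 0.6718k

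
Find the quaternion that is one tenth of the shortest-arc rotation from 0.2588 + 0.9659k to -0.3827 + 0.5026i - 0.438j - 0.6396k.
0.2798 - 0.0556i + 0.0484j + 0.9572k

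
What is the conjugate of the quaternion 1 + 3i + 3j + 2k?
1 - 3i - 3j - 2k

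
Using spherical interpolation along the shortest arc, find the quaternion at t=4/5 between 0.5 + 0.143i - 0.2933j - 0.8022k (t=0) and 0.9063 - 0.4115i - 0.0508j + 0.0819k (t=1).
0.928 - 0.3262i - 0.1203j - 0.1341k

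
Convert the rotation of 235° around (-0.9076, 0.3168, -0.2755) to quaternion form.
-0.4617 - 0.8051i + 0.281j - 0.2444k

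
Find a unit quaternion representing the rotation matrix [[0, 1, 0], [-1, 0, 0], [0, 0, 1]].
0.7071 - 0.7071k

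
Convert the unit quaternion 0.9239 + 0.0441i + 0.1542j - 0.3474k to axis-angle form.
axis = (0.1153, 0.403, -0.9079), θ = π/4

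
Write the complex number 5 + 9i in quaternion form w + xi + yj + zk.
5 + 9i + 0j + 0k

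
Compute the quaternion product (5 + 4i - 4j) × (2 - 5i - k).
30 - 13i - 4j - 25k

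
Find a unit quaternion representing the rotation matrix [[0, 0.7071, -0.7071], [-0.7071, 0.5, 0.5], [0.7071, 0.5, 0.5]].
0.7071 - 0.5j - 0.5k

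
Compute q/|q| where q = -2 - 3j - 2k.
-0.4851 - 0.7276j - 0.4851k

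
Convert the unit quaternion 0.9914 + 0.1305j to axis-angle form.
axis = (0, 1, 0), θ = 15°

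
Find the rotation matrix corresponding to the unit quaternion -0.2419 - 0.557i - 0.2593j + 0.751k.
[[-0.2625, 0.6522, -0.7112], [-0.0745, -0.7485, -0.6589], [-0.9621, -0.12, 0.245]]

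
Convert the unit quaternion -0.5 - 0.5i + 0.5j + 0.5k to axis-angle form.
axis = (-√3/3, √3/3, √3/3), θ = 4π/3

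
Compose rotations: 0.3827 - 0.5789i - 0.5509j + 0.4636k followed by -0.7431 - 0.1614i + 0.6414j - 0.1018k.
0.0227 + 0.6097i + 0.7886j + 0.0768k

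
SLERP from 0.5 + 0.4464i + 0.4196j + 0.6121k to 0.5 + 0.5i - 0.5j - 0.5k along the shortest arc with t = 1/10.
0.4147 + 0.3621i + 0.4882j + 0.6772k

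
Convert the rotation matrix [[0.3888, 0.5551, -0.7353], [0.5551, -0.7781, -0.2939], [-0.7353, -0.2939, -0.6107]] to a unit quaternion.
0.8333i + 0.3331j - 0.4412k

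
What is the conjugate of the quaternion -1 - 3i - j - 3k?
-1 + 3i + j + 3k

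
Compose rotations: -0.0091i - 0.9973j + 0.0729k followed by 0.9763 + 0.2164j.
0.2158 + 0.0069i - 0.9737j + 0.0731k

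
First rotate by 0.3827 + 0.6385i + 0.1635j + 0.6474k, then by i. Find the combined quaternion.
-0.6385 + 0.3827i - 0.6474j + 0.1635k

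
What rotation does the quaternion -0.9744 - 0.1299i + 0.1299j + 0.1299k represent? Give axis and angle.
axis = (-√3/3, √3/3, √3/3), θ = 334°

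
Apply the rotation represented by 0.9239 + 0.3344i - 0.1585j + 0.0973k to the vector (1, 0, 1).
(0.703, -0.575, 1.084)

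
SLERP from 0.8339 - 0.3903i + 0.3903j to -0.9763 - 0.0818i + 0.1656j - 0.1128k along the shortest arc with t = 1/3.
0.9444 - 0.2455i + 0.215j + 0.0411k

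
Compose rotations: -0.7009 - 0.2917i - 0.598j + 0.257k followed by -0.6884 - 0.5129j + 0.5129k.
0.044 + 0.3757i + 0.6215j - 0.686k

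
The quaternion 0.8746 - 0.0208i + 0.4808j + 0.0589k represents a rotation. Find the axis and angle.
axis = (-0.0429, 0.9917, 0.1215), θ = 58°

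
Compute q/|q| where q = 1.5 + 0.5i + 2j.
0.5883 + 0.1961i + 0.7845j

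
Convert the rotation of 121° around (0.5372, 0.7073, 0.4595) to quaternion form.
0.4924 + 0.4676i + 0.6156j + 0.3999k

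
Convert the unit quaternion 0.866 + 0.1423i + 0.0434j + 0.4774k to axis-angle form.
axis = (0.2846, 0.0868, 0.9547), θ = π/3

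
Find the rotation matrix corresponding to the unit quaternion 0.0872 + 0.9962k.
[[-0.9848, -0.1737, 0], [0.1737, -0.9848, 0], [0, 0, 1]]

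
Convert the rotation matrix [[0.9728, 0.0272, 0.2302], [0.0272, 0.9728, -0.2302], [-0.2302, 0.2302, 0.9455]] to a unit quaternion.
0.9863 + 0.1167i + 0.1167j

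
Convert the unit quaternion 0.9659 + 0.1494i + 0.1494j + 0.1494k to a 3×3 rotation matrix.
[[0.9107, -0.244, 0.3333], [0.3333, 0.9107, -0.244], [-0.244, 0.3333, 0.9107]]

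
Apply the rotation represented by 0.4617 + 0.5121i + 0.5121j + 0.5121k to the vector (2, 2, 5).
(4.992, 2.155, 1.853)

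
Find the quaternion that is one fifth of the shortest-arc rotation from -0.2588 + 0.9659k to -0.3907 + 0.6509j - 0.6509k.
-0.1284 - 0.1545j + 0.9796k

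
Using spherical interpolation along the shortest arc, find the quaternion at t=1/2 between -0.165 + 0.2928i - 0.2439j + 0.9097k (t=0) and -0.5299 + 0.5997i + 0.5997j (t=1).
-0.465 + 0.5972i + 0.2381j + 0.6087k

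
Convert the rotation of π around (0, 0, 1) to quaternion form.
k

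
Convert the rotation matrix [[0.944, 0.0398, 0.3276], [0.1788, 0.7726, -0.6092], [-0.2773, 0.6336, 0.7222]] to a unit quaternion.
0.9272 + 0.3351i + 0.1631j + 0.0375k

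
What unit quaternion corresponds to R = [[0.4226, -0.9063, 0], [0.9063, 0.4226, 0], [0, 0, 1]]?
0.8434 + 0.5373k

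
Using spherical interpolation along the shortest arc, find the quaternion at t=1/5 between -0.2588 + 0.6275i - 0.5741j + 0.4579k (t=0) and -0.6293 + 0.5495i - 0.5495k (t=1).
-0.401 + 0.7104i - 0.515j + 0.2633k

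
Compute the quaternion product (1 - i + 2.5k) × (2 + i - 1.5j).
3 + 2.75i + j + 6.5k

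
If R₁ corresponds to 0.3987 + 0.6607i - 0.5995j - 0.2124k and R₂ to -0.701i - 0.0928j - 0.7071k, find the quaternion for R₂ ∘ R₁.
0.2573 - 0.6837i - 0.6531j + 0.1996k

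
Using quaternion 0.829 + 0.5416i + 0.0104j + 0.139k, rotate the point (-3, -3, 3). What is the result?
(-1.722, -4.535, -1.863)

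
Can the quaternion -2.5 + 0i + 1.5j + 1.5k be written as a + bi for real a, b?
No. The quaternion -2.5 + 1.5j + 1.5k has j-coefficient y = 1.5 and k-coefficient z = 1.5, not both zero, so it does not lie in the complex subalgebra spanned by 1 and i.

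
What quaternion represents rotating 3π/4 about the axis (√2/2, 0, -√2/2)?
0.3827 + 0.6533i - 0.6533k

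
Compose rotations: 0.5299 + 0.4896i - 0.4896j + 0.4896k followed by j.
0.4896 + 0.4896i + 0.5299j - 0.4896k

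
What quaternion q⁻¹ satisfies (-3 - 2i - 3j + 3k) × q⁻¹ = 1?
-0.0968 + 0.0645i + 0.0968j - 0.0968k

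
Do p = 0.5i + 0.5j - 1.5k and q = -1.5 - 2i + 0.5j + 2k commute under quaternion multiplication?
No: pq = 3.75 + i + 1.25j + 3.5k ≠ 3.75 - 2.5i - 2.75j + k = qp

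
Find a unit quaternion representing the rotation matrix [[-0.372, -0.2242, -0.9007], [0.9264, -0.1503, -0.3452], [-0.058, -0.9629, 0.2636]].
0.4305 - 0.3587i - 0.4894j + 0.6682k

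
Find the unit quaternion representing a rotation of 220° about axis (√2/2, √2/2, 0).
-0.342 + 0.6645i + 0.6645j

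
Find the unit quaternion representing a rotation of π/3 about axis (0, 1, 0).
0.866 + 0.5j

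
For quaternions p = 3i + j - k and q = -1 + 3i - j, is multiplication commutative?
No: pq = -8 - 4i - 4j - 5k ≠ -8 - 2i + 2j + 7k = qp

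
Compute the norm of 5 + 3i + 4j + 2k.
√54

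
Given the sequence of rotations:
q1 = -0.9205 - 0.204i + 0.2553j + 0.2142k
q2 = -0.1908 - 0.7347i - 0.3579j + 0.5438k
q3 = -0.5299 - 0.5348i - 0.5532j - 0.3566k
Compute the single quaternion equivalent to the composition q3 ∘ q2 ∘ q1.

q2 · q1 = 0.0006 + 0.4997i + 0.3272j - 0.802k
q3 · q2 · q1 = 0.1619 + 0.2952i - 0.7808j + 0.5262k
0.1619 + 0.2952i - 0.7808j + 0.5262k


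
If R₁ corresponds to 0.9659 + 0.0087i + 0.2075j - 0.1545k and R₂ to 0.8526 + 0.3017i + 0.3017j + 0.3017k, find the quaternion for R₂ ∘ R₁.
0.8049 + 0.1896i + 0.5176j + 0.2197k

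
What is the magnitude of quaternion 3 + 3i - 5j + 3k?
√52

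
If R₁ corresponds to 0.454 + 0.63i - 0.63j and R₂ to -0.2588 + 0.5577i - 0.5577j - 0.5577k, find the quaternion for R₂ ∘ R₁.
-0.8202 - 0.2612i - 0.4415j - 0.2532k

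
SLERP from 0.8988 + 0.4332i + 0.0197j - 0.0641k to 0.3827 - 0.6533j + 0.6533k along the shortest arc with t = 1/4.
0.8936 + 0.3702i - 0.1974j + 0.1595k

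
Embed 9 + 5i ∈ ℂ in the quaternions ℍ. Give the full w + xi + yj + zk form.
9 + 5i + 0j + 0k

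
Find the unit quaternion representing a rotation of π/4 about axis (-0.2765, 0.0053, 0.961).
0.9239 - 0.1058i + 0.002j + 0.3678k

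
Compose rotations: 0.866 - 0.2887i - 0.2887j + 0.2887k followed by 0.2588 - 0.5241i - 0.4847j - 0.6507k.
0.1207 - 0.8564i - 0.1553j - 0.4774k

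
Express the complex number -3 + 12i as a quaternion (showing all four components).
-3 + 12i + 0j + 0k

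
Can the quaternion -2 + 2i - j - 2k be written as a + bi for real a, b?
No. The quaternion -2 + 2i - j - 2k has j-coefficient y = -1 and k-coefficient z = -2, not both zero, so it does not lie in the complex subalgebra spanned by 1 and i.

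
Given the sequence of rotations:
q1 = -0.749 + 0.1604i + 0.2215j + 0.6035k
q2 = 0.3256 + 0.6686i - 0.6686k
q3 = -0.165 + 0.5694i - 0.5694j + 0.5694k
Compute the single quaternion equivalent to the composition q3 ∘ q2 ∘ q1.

q2 · q1 = 0.0524 - 0.3005i - 0.4386j + 0.8454k
q3 · q2 · q1 = -0.5687 - 0.1522i - 0.6099j - 0.5305k
-0.5687 - 0.1522i - 0.6099j - 0.5305k


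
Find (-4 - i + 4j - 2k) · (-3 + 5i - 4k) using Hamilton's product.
9 - 33i - 26j + 2k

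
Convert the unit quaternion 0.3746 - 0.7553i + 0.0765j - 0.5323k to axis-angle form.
axis = (-0.8146, 0.0825, -0.5741), θ = 136°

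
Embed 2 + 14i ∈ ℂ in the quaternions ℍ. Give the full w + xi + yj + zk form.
2 + 14i + 0j + 0k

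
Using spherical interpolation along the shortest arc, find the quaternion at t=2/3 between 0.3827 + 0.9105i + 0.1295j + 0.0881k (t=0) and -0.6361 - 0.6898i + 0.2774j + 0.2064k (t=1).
0.5744 + 0.7977i - 0.1459j - 0.1115k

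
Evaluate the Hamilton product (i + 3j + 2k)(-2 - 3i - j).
6 - 12j + 4k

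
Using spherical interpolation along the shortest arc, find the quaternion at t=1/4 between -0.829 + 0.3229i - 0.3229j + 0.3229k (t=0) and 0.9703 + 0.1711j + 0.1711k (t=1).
-0.8994 + 0.2496i - 0.2952j + 0.204k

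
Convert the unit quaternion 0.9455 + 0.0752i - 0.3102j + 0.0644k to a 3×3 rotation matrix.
[[0.7993, -0.1684, -0.5769], [0.0751, 0.9804, -0.1822], [0.5963, 0.1022, 0.7962]]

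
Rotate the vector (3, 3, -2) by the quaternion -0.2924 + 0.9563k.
(-0.809, -4.165, -2)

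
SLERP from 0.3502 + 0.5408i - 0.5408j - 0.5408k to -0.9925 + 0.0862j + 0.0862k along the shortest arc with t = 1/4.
0.5935 + 0.4469i - 0.4733j - 0.4733k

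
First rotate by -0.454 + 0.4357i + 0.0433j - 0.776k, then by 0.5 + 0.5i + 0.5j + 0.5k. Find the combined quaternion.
-0.0785 - 0.4188i + 0.4005j - 0.8112k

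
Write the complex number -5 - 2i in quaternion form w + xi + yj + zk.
-5 - 2i + 0j + 0k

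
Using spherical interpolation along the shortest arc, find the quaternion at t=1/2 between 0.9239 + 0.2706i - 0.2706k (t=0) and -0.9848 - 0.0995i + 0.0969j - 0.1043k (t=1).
0.9769 + 0.1894i - 0.0496j - 0.0851k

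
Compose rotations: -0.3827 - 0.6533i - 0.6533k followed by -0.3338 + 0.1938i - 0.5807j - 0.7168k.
-0.2139 + 0.5233i + 0.8171j + 0.113k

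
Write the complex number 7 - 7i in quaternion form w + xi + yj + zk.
7 - 7i + 0j + 0k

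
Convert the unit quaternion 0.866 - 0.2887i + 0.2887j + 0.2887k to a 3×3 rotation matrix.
[[0.6666, -0.6667, 0.3333], [0.3333, 0.6666, 0.6667], [-0.6667, -0.3333, 0.6666]]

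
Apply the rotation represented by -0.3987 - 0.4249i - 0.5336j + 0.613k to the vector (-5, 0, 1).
(1.51, -0.816, 4.802)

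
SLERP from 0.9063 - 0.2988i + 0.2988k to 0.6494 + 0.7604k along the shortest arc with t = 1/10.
0.895 - 0.2723i + 0.3533k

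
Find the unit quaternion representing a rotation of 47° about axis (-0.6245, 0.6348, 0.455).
0.9171 - 0.249i + 0.2531j + 0.1814k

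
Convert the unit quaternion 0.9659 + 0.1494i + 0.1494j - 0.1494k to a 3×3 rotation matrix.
[[0.9107, 0.3333, 0.244], [-0.244, 0.9107, -0.3333], [-0.3333, 0.244, 0.9107]]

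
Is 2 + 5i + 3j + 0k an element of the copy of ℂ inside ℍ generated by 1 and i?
No. The quaternion 2 + 5i + 3j has j-coefficient y = 3 and k-coefficient z = 0, not both zero, so it does not lie in the complex subalgebra spanned by 1 and i.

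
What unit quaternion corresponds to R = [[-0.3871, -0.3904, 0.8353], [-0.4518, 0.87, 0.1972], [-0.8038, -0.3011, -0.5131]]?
0.4924 - 0.253i + 0.8322j - 0.0312k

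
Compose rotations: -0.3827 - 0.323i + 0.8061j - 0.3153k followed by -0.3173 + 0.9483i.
0.4277 - 0.2604i + 0.0432j + 0.8645k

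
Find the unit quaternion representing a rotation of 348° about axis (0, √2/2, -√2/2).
-0.9945 + 0.0739j - 0.0739k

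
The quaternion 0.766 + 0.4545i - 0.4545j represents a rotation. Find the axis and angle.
axis = (√2/2, -√2/2, 0), θ = 80°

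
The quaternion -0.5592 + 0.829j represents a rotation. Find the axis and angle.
axis = (0, 1, 0), θ = 248°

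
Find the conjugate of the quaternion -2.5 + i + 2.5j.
-2.5 - i - 2.5j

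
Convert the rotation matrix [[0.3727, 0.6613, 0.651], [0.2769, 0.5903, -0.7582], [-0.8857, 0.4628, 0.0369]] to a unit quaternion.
0.7071 + 0.4317i + 0.5433j - 0.1359k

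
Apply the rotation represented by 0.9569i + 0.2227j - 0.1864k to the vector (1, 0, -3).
(1.902, 0.675, 2.435)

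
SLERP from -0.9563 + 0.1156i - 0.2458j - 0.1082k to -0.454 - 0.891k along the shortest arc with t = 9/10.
-0.5369 + 0.0138i - 0.0293j - 0.843k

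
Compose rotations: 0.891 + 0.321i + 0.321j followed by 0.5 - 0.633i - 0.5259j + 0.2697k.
0.8175 - 0.4901i - 0.2215j + 0.2059k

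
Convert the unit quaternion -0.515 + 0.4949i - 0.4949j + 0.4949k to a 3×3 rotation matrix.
[[0.0203, 0.0199, 0.9996], [-0.9996, 0.0203, 0.0199], [-0.0199, -0.9996, 0.0203]]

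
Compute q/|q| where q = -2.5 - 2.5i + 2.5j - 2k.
-0.5241 - 0.5241i + 0.5241j - 0.4193k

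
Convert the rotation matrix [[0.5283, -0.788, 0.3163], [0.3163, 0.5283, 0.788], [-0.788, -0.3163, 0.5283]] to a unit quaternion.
0.8039 - 0.3434i + 0.3434j + 0.3434k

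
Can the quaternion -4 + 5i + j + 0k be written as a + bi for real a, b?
No. The quaternion -4 + 5i + j has j-coefficient y = 1 and k-coefficient z = 0, not both zero, so it does not lie in the complex subalgebra spanned by 1 and i.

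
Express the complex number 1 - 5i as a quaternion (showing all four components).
1 - 5i + 0j + 0k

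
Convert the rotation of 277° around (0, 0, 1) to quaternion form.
-0.749 + 0.6626k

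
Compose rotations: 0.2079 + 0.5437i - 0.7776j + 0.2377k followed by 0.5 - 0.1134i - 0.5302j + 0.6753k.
-0.4072 + 0.6474i - 0.1049j + 0.6357k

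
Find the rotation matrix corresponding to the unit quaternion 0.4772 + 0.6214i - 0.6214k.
[[0.2277, 0.5931, -0.7723], [-0.5931, -0.5446, -0.5931], [-0.7723, 0.5931, 0.2277]]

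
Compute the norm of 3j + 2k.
√13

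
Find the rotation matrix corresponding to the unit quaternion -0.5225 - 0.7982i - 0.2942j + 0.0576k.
[[0.8203, 0.5299, 0.2155], [0.4095, -0.2809, -0.868], [-0.3994, 0.8002, -0.4474]]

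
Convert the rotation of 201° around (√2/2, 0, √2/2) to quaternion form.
-0.1822 + 0.6953i + 0.6953k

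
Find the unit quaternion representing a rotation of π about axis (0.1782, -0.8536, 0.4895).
0.1782i - 0.8536j + 0.4895k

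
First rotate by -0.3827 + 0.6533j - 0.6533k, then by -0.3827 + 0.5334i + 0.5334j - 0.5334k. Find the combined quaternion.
-0.5505 - 0.2041i - 0.1057j + 0.8026k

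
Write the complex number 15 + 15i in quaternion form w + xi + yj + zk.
15 + 15i + 0j + 0k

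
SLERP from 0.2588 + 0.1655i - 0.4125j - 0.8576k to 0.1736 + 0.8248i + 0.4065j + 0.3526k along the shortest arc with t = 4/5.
-0.0864 - 0.6914i - 0.4712j - 0.5407k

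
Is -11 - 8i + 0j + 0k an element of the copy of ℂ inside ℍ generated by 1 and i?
Yes. The quaternion -11 - 8i has j- and k-coefficients y = z = 0, so it lies in the complex subalgebra spanned by 1 and i.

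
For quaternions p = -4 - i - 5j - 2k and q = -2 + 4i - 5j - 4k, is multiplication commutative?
No: pq = -21 - 4i + 18j + 45k ≠ -21 - 24i + 42j - 5k = qp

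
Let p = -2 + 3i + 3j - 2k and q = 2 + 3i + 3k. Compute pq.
-7 + 9i - 9j - 19k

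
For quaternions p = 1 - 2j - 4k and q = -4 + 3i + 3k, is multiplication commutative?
No: pq = 8 - 3i - 4j + 25k ≠ 8 + 9i + 20j + 13k = qp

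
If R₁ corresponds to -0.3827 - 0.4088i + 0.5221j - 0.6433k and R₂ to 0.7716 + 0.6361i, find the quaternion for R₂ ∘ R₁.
-0.0353 - 0.5589i + 0.8121j - 0.1643k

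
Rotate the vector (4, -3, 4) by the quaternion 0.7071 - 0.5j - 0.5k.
(-4.95, -2.328, 3.328)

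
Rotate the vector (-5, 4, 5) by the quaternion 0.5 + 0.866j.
(6.83, 4, 1.83)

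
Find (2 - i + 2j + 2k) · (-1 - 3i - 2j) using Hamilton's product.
-1 - i - 12j + 6k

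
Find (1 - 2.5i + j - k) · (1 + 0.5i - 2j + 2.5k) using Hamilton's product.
6.75 - 1.5i + 4.75j + 6k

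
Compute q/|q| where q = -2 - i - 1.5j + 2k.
-0.5963 - 0.2981i - 0.4472j + 0.5963k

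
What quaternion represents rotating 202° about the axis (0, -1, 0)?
-0.1908 - 0.9816j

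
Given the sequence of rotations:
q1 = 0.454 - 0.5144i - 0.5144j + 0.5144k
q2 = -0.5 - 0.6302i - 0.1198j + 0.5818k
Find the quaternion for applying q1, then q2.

q2 · q1 = -0.9121 + 0.2087i + 0.2277j + 0.2695k
-0.9121 + 0.2087i + 0.2277j + 0.2695k


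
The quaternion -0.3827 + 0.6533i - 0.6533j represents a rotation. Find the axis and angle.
axis = (√2/2, -√2/2, 0), θ = 5π/4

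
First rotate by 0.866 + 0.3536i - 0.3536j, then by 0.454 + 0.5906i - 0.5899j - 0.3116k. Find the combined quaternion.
-0.0243 + 0.5618i - 0.7816j - 0.2701k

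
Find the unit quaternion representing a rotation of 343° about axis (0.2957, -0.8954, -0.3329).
-0.989 + 0.0437i - 0.1323j - 0.0492k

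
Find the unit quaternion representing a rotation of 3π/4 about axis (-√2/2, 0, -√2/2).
0.3827 - 0.6533i - 0.6533k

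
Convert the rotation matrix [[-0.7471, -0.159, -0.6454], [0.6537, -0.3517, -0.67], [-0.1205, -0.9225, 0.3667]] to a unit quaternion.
0.2588 - 0.2439i - 0.5071j + 0.7851k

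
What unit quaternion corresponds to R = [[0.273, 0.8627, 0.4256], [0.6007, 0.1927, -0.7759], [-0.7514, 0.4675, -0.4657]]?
0.5 + 0.6217i + 0.5885j - 0.131k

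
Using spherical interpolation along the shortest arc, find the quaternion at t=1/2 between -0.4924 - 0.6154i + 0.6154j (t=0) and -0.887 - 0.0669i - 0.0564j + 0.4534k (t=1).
-0.8119 - 0.4016i + 0.329j + 0.2669k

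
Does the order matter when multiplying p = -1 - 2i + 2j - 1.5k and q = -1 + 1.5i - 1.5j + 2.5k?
Yes: pq = 10.75 + 3.25i + 2.25j - k ≠ 10.75 - 2.25i - 3.25j - k = qp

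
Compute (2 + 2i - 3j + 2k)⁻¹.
0.0952 - 0.0952i + 0.1429j - 0.0952k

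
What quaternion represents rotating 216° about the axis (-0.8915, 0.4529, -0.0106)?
-0.309 - 0.8479i + 0.4307j - 0.0101k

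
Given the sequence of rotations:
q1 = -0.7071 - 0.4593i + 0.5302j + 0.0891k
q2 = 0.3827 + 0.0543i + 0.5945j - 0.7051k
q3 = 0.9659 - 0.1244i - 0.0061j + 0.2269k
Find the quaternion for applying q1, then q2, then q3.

q2 · q1 = -0.498 + 0.2126i + 0.1016j + 0.8345k
q3 · q2 · q1 = -0.6433 + 0.2392i + 0.2532j + 0.6817k
-0.6433 + 0.2392i + 0.2532j + 0.6817k


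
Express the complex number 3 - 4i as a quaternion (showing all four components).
3 - 4i + 0j + 0k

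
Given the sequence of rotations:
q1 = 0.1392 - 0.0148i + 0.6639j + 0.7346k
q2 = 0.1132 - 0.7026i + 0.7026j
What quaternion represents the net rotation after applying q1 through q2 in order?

q2 · q1 = -0.4611 + 0.4167i + 0.6891j - 0.3729k
-0.4611 + 0.4167i + 0.6891j - 0.3729k


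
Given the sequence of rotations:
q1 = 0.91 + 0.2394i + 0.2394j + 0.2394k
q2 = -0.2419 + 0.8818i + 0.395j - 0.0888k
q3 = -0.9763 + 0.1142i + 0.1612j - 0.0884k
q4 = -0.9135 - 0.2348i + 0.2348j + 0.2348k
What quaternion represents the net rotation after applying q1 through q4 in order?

q2 · q1 = -0.5045 + 0.8603i + 0.0692j - 0.0222k
q3 · q2 · q1 = 0.3812 - 0.895i - 0.2224j - 0.0645k
q4 · q3 · q2 · q1 = -0.491 + 0.7652i + 0.0674j + 0.4108k
-0.491 + 0.7652i + 0.0674j + 0.4108k


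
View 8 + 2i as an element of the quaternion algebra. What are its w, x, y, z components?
8 + 2i + 0j + 0k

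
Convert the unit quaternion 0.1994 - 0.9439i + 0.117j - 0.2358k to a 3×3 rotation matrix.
[[0.8614, -0.1268, 0.4918], [-0.3149, -0.8931, 0.3213], [0.3985, -0.4316, -0.8093]]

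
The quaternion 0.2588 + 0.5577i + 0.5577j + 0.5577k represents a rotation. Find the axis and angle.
axis = (√3/3, √3/3, √3/3), θ = 5π/6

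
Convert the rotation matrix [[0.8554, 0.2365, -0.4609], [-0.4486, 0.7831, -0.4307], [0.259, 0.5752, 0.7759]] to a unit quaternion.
0.9239 + 0.2722i - 0.1948j - 0.1854k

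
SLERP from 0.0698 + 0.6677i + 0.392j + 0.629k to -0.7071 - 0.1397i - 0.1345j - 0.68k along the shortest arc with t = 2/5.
0.3636 + 0.5009i + 0.3176j + 0.7183k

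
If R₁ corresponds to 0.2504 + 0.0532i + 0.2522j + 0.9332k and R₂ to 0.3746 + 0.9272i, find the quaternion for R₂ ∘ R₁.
0.0445 + 0.2521i - 0.7708j + 0.5834k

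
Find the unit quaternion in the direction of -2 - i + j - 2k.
-0.6325 - 0.3162i + 0.3162j - 0.6325k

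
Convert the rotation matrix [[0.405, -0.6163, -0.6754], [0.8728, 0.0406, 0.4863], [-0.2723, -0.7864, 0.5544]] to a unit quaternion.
0.7071 - 0.45i - 0.1425j + 0.5265k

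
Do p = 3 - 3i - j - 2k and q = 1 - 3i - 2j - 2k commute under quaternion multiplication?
No: pq = -12 - 14i - 7j - 5k ≠ -12 - 10i - 7j - 11k = qp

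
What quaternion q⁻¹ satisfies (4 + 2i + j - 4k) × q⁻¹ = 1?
0.1081 - 0.0541i - 0.027j + 0.1081k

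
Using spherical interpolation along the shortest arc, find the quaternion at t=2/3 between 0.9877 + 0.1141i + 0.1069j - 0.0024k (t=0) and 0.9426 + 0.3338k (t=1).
0.973 + 0.0388i + 0.0364j + 0.2247k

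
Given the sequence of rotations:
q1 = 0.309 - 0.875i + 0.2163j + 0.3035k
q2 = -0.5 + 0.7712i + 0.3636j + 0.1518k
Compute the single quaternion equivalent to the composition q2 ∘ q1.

q2 · q1 = 0.3956 + 0.7533i - 0.3627j + 0.3801k
0.3956 + 0.7533i - 0.3627j + 0.3801k


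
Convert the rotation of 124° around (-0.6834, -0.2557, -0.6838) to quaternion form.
0.4695 - 0.6034i - 0.2258j - 0.6038k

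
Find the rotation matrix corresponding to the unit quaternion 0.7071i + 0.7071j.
[[0, 1, 0], [1, 0, 0], [0, 0, -1]]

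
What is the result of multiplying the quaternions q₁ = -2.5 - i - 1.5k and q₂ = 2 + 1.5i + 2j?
-3.5 - 2.75i - 7.25j - 5k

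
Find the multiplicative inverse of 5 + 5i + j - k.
0.0962 - 0.0962i - 0.0192j + 0.0192k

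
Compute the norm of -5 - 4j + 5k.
√66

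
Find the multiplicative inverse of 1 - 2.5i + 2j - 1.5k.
0.0741 + 0.1852i - 0.1481j + 0.1111k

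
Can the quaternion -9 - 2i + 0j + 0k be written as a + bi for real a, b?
Yes. The quaternion -9 - 2i has j- and k-coefficients y = z = 0, so it lies in the complex subalgebra spanned by 1 and i.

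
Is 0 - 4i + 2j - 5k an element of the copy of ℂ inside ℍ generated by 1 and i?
No. The quaternion -4i + 2j - 5k has j-coefficient y = 2 and k-coefficient z = -5, not both zero, so it does not lie in the complex subalgebra spanned by 1 and i.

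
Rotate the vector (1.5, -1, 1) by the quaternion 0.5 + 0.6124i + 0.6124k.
(1.737, 0.806, 0.763)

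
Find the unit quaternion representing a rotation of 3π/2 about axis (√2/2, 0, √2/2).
-0.7071 + 0.5i + 0.5k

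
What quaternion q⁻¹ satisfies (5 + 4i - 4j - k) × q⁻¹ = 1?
0.0862 - 0.069i + 0.069j + 0.0172k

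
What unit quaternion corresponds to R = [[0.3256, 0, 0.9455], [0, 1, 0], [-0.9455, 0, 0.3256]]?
0.8141 + 0.5807j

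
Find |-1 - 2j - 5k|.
√30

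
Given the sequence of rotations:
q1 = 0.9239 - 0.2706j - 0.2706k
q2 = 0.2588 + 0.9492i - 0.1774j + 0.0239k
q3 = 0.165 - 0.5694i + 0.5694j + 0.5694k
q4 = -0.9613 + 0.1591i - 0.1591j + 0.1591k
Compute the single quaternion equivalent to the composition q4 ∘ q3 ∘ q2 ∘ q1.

q2 · q1 = 0.1976 + 0.9314i + 0.0229j - 0.3048k
q3 · q2 · q1 = 0.7235 - 0.1454i + 0.4731j - 0.4812k
q4 · q3 · q2 · q1 = -0.5205 + 0.2562i - 0.5165j + 0.6298k
-0.5205 + 0.2562i - 0.5165j + 0.6298k


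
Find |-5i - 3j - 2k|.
√38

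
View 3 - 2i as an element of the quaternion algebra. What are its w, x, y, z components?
3 - 2i + 0j + 0k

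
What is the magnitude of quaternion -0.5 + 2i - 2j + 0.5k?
2.915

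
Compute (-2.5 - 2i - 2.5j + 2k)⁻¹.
-0.122 + 0.0976i + 0.122j - 0.0976k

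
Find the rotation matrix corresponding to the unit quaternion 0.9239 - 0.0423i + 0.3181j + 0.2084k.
[[0.7108, -0.412, 0.5702], [0.3582, 0.9096, 0.2107], [-0.6054, 0.0544, 0.794]]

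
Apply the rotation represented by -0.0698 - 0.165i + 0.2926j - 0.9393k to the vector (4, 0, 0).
(-3.743, 0.138, 1.403)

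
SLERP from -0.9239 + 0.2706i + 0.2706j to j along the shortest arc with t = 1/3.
-0.7301 + 0.2138i + 0.649j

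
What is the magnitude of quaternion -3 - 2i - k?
√14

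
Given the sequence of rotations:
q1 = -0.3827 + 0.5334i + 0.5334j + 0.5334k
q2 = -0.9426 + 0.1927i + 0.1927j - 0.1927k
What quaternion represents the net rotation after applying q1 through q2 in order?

q2 · q1 = 0.2579 - 0.371i - 0.7821j - 0.429k
0.2579 - 0.371i - 0.7821j - 0.429k


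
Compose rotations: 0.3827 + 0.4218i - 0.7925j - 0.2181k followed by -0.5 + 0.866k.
-0.0025 + 0.4754i + 0.7615j + 0.4405k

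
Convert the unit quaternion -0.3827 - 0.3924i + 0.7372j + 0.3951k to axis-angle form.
axis = (-0.4247, 0.7979, 0.4277), θ = 5π/4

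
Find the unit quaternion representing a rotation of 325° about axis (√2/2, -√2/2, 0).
-0.9537 + 0.2126i - 0.2126j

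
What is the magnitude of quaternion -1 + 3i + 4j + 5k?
√51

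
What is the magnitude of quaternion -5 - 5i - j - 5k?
√76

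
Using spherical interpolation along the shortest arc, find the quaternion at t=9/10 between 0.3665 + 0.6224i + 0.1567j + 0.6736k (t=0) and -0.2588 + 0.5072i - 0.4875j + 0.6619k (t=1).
-0.1973 + 0.5425i - 0.4337j + 0.6919k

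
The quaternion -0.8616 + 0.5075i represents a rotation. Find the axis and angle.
axis = (1, 0, 0), θ = 299°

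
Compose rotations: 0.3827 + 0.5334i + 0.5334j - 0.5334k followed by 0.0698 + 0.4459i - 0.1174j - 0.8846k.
-0.6204 + 0.7423i - 0.2417j - 0.0753k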